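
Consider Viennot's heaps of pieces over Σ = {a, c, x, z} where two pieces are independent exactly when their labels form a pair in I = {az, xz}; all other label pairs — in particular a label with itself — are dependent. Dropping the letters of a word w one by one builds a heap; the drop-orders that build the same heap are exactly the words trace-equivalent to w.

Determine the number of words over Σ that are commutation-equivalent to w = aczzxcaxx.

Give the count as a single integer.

3

piece 0:a — minimal
piece 1:c rests on {0:a}
piece 2:z rests on {1:c}
piece 3:z rests on {2:z}
piece 4:x rests on {1:c}
piece 5:c rests on {3:z, 4:x}
piece 6:a rests on {5:c}
piece 7:x rests on {6:a}
piece 8:x rests on {7:x}
minimal pieces: {0:a}
ways to finish when only these pieces remain (= sum over removing one remaining piece with nothing left below it):
  1 left: {8}→1
  2 left: {7,8}→1
  3 left: {6,7,8}→1
  4 left: {5,6,7,8}→1
  5 left: {3,5,6,7,8}→1  {4,5,6,7,8}→1
  6 left: {2,3,5,6,7,8}→1  {3,4,5,6,7,8}→2
  7 left: {2,3,4,5,6,7,8}→3
  placing 0:a first → 3 extensions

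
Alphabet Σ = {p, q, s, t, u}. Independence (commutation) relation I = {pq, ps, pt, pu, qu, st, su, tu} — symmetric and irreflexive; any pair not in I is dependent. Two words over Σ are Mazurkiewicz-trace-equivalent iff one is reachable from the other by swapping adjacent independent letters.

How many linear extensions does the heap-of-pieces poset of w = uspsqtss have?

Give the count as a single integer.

drop 0:u onto floor
drop 1:s onto floor
drop 2:p onto floor
drop 3:s onto {1:s}
drop 4:q onto {3:s}
drop 5:t onto {4:q}
drop 6:s onto {4:q}
drop 7:s onto {6:s}
ground layer = {0:u, 1:s, 2:p}
drop-orders for the pieces not yet dropped (sum over which currently-grounded one goes next):
  1 to go: {0} 1  {2} 1  {5} 1  {7} 1
  2 to go: {0,2} 2  {0,5} 2  {0,7} 2  {2,5} 2  {2,7} 2  {5,7} 2  {6,7} 1
  3 to go: {0,2,5} 6  {0,2,7} 6  {0,5,7} 6  {0,6,7} 3  {2,5,7} 6  {2,6,7} 3  {5,6,7} 3
  4 to go: {0,2,5,7} 24  {0,2,6,7} 12  {0,5,6,7} 12  {2,5,6,7} 12  {4,5,6,7} 3
  5 to go: {0,2,5,6,7} 60  {0,4,5,6,7} 15  {2,4,5,6,7} 15  {3,4,5,6,7} 3
  6 to go: {0,2,4,5,6,7} 90  {0,3,4,5,6,7} 18  {1,3,4,5,6,7} 3  {2,3,4,5,6,7} 18
  if 0:u drops first: 21 orders
  if 1:s drops first: 126 orders
  if 2:p drops first: 21 orders
heap linearizations: 168

168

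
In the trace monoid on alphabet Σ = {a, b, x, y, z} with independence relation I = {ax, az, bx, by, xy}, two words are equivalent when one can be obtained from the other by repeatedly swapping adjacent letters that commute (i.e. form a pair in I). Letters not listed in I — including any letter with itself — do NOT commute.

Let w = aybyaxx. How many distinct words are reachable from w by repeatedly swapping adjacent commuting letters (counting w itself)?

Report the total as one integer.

63

drop 0:a onto floor
drop 1:y onto {0:a}
drop 2:b onto {0:a}
drop 3:y onto {1:y}
drop 4:a onto {2:b, 3:y}
drop 5:x onto floor
drop 6:x onto {5:x}
ground layer = {0:a, 5:x}
drop-orders for the pieces not yet dropped (sum over which currently-grounded one goes next):
  1 to go: {4} 1  {6} 1
  2 to go: {2,4} 1  {3,4} 1  {4,6} 2  {5,6} 1
  3 to go: {1,3,4} 1  {2,3,4} 2  {2,4,6} 3  {3,4,6} 3  {4,5,6} 3
  4 to go: {1,2,3,4} 3  {1,3,4,6} 4  {2,3,4,6} 8  {2,4,5,6} 6  {3,4,5,6} 6
  5 to go: {0,1,2,3,4} 3  {1,2,3,4,6} 15  {1,3,4,5,6} 10  {2,3,4,5,6} 20
  if 0:a drops first: 45 orders
  if 5:x drops first: 18 orders
heap linearizations: 63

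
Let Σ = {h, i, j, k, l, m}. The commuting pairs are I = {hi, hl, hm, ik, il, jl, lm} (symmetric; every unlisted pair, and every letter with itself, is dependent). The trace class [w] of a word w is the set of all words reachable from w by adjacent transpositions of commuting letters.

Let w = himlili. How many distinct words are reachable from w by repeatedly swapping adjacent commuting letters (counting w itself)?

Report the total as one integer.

105

#0=h has no predecessor
#1=i has no predecessor
#2=m depends on [1:i]
#3=l has no predecessor
#4=i depends on [2:m]
#5=l depends on [3:l]
#6=i depends on [4:i]
sources: [0:h, 1:i, 3:l]
N(rest) = Σ N(rest − s) over sources s of rest; N(one piece) = 1:
  size 1 → [0]=1  [5]=1  [6]=1
  size 2 → [0,5]=2  [0,6]=2  [3,5]=1  [4,6]=1  [5,6]=2
  size 3 → [0,3,5]=3  [0,4,6]=3  [0,5,6]=6  [2,4,6]=1  [3,5,6]=3  [4,5,6]=3
  size 4 → [0,2,4,6]=4  [0,3,5,6]=12  [0,4,5,6]=12  [1,2,4,6]=1  [2,4,5,6]=4  [3,4,5,6]=6
  size 5 → [0,1,2,4,6]=5  [0,2,4,5,6]=20  [0,3,4,5,6]=30  [1,2,4,5,6]=5  [2,3,4,5,6]=10
  first=0(h) contributes 15
  first=1(i) contributes 60
  first=3(l) contributes 30
|[w]| = 105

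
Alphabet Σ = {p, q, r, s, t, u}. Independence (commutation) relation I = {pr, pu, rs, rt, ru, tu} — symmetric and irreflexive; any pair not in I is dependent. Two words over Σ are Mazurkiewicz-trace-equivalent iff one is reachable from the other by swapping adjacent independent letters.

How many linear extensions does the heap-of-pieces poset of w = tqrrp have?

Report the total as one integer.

drop 0:t onto floor
drop 1:q onto {0:t}
drop 2:r onto {1:q}
drop 3:r onto {2:r}
drop 4:p onto {1:q}
ground layer = {0:t}
drop-orders for the pieces not yet dropped (sum over which currently-grounded one goes next):
  1 to go: {3} 1  {4} 1
  2 to go: {2,3} 1  {3,4} 2
  3 to go: {2,3,4} 3
  if 0:t drops first: 3 orders

3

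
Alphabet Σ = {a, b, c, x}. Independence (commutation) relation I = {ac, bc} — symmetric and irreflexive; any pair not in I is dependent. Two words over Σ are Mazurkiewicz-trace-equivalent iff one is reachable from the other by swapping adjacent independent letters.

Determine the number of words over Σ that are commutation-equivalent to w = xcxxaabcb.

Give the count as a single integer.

0(x) covers ∅
1(c) covers 0:x
2(x) covers 1:c
3(x) covers 2:x
4(a) covers 3:x
5(a) covers 4:a
6(b) covers 5:a
7(c) covers 3:x
8(b) covers 6:b
floor of heap: 0:x
completions by unplaced set U, small U first (add the entries for U minus each lowest piece of U):
  |U|=1: {7}:1  {8}:1
  |U|=2: {6,8}:1  {7,8}:2
  |U|=3: {5,6,8}:1  {6,7,8}:3
  |U|=4: {4,5,6,8}:1  {5,6,7,8}:4
  |U|=5: {4,5,6,7,8}:5
  |U|=6: {3,4,5,6,7,8}:5
  |U|=7: {2,3,4,5,6,7,8}:5
  start at 0(x): 5

5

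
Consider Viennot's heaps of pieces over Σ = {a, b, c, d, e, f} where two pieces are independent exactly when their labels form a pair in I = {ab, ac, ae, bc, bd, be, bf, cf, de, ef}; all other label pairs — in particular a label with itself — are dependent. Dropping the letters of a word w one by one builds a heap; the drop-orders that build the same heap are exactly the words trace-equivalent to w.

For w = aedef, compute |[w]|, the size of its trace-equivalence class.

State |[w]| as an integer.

piece 0:a — minimal
piece 1:e — minimal
piece 2:d rests on {0:a}
piece 3:e rests on {1:e}
piece 4:f rests on {2:d}
minimal pieces: {0:a, 1:e}
ways to finish when only these pieces remain (= sum over removing one remaining piece with nothing left below it):
  1 left: {3}→1  {4}→1
  2 left: {1,3}→1  {2,4}→1  {3,4}→2
  3 left: {0,2,4}→1  {1,3,4}→3  {2,3,4}→3
  placing 0:a first → 6 extensions
  placing 1:e first → 4 extensions
total linear extensions = 10

10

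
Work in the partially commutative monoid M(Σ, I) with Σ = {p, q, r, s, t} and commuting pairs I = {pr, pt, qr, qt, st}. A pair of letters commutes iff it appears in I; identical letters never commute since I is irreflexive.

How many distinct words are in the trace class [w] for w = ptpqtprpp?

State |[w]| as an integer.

0(p) covers ∅
1(t) covers ∅
2(p) covers 0:p
3(q) covers 2:p
4(t) covers 1:t
5(p) covers 3:q
6(r) covers 4:t
7(p) covers 5:p
8(p) covers 7:p
floor of heap: 0:p, 1:t
completions by unplaced set U, small U first (add the entries for U minus each lowest piece of U):
  |U|=1: {6}:1  {8}:1
  |U|=2: {4,6}:1  {6,8}:2  {7,8}:1
  |U|=3: {1,4,6}:1  {4,6,8}:3  {5,7,8}:1  {6,7,8}:3
  |U|=4: {1,4,6,8}:4  {3,5,7,8}:1  {4,6,7,8}:6  {5,6,7,8}:4
  |U|=5: {1,4,6,7,8}:10  {2,3,5,7,8}:1  {3,5,6,7,8}:5  {4,5,6,7,8}:10
  |U|=6: {0,2,3,5,7,8}:1  {1,4,5,6,7,8}:20  {2,3,5,6,7,8}:6  {3,4,5,6,7,8}:15
  |U|=7: {0,2,3,5,6,7,8}:7  {1,3,4,5,6,7,8}:35  {2,3,4,5,6,7,8}:21
  start at 0(p): 56
  start at 1(t): 28
sum over floor = 84

84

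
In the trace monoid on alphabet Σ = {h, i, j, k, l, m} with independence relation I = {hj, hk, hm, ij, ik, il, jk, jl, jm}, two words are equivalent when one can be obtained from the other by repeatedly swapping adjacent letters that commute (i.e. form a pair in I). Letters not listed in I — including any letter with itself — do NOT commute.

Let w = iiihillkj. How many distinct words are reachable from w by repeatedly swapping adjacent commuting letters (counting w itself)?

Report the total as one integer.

0(i) covers ∅
1(i) covers 0:i
2(i) covers 1:i
3(h) covers 2:i
4(i) covers 3:h
5(l) covers 3:h
6(l) covers 5:l
7(k) covers 6:l
8(j) covers ∅
floor of heap: 0:i, 8:j
completions by unplaced set U, small U first (add the entries for U minus each lowest piece of U):
  |U|=1: {4}:1  {7}:1  {8}:1
  |U|=2: {4,7}:2  {4,8}:2  {6,7}:1  {7,8}:2
  |U|=3: {4,6,7}:3  {4,7,8}:6  {5,6,7}:1  {6,7,8}:3
  |U|=4: {4,5,6,7}:4  {4,6,7,8}:12  {5,6,7,8}:4
  |U|=5: {3,4,5,6,7}:4  {4,5,6,7,8}:20
  |U|=6: {2,3,4,5,6,7}:4  {3,4,5,6,7,8}:24
  |U|=7: {1,2,3,4,5,6,7}:4  {2,3,4,5,6,7,8}:28
  start at 0(i): 32
  start at 8(j): 4
sum over floor = 36

36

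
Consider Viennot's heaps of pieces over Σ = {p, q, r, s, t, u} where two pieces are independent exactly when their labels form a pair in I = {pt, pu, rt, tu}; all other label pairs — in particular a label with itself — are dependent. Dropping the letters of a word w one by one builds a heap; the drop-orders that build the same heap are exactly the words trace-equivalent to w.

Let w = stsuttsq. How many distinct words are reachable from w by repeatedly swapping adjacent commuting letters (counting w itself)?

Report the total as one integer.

3

drop 0:s onto floor
drop 1:t onto {0:s}
drop 2:s onto {1:t}
drop 3:u onto {2:s}
drop 4:t onto {2:s}
drop 5:t onto {4:t}
drop 6:s onto {3:u, 5:t}
drop 7:q onto {6:s}
ground layer = {0:s}
drop-orders for the pieces not yet dropped (sum over which currently-grounded one goes next):
  1 to go: {7} 1
  2 to go: {6,7} 1
  3 to go: {3,6,7} 1  {5,6,7} 1
  4 to go: {3,5,6,7} 2  {4,5,6,7} 1
  5 to go: {3,4,5,6,7} 3
  6 to go: {2,3,4,5,6,7} 3
  if 0:s drops first: 3 orders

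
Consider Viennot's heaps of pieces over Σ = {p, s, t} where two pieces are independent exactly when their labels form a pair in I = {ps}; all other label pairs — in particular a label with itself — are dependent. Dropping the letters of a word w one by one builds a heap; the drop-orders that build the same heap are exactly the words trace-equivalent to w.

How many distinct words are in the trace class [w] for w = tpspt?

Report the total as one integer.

drop 0:t onto floor
drop 1:p onto {0:t}
drop 2:s onto {0:t}
drop 3:p onto {1:p}
drop 4:t onto {2:s, 3:p}
ground layer = {0:t}
drop-orders for the pieces not yet dropped (sum over which currently-grounded one goes next):
  1 to go: {4} 1
  2 to go: {2,4} 1  {3,4} 1
  3 to go: {1,3,4} 1  {2,3,4} 2
  if 0:t drops first: 3 orders

3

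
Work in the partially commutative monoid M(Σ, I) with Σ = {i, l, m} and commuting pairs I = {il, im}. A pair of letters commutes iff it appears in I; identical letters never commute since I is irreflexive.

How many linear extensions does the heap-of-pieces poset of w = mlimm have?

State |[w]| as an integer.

piece 0:m — minimal
piece 1:l rests on {0:m}
piece 2:i — minimal
piece 3:m rests on {1:l}
piece 4:m rests on {3:m}
minimal pieces: {0:m, 2:i}
ways to finish when only these pieces remain (= sum over removing one remaining piece with nothing left below it):
  1 left: {2}→1  {4}→1
  2 left: {2,4}→2  {3,4}→1
  3 left: {1,3,4}→1  {2,3,4}→3
  placing 0:m first → 4 extensions
  placing 2:i first → 1 extensions
total linear extensions = 5

5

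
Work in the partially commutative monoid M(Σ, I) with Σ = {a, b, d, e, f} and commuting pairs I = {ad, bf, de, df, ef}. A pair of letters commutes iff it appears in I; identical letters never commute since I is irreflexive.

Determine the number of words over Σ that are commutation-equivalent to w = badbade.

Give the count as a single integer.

6

drop 0:b onto floor
drop 1:a onto {0:b}
drop 2:d onto {0:b}
drop 3:b onto {1:a, 2:d}
drop 4:a onto {3:b}
drop 5:d onto {3:b}
drop 6:e onto {4:a}
ground layer = {0:b}
drop-orders for the pieces not yet dropped (sum over which currently-grounded one goes next):
  1 to go: {5} 1  {6} 1
  2 to go: {4,6} 1  {5,6} 2
  3 to go: {4,5,6} 3
  4 to go: {3,4,5,6} 3
  5 to go: {1,3,4,5,6} 3  {2,3,4,5,6} 3
  if 0:b drops first: 6 orders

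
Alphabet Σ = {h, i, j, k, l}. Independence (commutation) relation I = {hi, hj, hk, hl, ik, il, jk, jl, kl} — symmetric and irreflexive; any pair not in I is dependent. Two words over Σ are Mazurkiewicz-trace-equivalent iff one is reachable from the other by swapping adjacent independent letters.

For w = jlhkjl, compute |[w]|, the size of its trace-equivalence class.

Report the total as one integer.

#0=j has no predecessor
#1=l has no predecessor
#2=h has no predecessor
#3=k has no predecessor
#4=j depends on [0:j]
#5=l depends on [1:l]
sources: [0:j, 1:l, 2:h, 3:k]
N(rest) = Σ N(rest − s) over sources s of rest; N(one piece) = 1:
  size 1 → [2]=1  [3]=1  [4]=1  [5]=1
  size 2 → [0,4]=1  [1,5]=1  [2,3]=2  [2,4]=2  [2,5]=2  [3,4]=2  [3,5]=2  [4,5]=2
  size 3 → [0,2,4]=3  [0,3,4]=3  [0,4,5]=3  [1,2,5]=3  [1,3,5]=3  [1,4,5]=3  [2,3,4]=6  [2,3,5]=6  [2,4,5]=6  [3,4,5]=6
  size 4 → [0,1,4,5]=6  [0,2,3,4]=12  [0,2,4,5]=12  [0,3,4,5]=12  [1,2,3,5]=12  [1,2,4,5]=12  [1,3,4,5]=12  [2,3,4,5]=24
  first=0(j) contributes 60
  first=1(l) contributes 60
  first=2(h) contributes 30
  first=3(k) contributes 30
|[w]| = 180

180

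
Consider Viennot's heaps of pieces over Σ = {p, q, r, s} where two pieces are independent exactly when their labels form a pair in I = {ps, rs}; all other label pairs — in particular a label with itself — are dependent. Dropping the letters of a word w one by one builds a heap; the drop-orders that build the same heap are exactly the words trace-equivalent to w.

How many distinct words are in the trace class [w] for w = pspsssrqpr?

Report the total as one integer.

35

0(p) covers ∅
1(s) covers ∅
2(p) covers 0:p
3(s) covers 1:s
4(s) covers 3:s
5(s) covers 4:s
6(r) covers 2:p
7(q) covers 5:s, 6:r
8(p) covers 7:q
9(r) covers 8:p
floor of heap: 0:p, 1:s
completions by unplaced set U, small U first (add the entries for U minus each lowest piece of U):
  |U|=1: {9}:1
  |U|=2: {8,9}:1
  |U|=3: {7,8,9}:1
  |U|=4: {5,7,8,9}:1  {6,7,8,9}:1
  |U|=5: {2,6,7,8,9}:1  {4,5,7,8,9}:1  {5,6,7,8,9}:2
  |U|=6: {0,2,6,7,8,9}:1  {2,5,6,7,8,9}:3  {3,4,5,7,8,9}:1  {4,5,6,7,8,9}:3
  |U|=7: {0,2,5,6,7,8,9}:4  {1,3,4,5,7,8,9}:1  {2,4,5,6,7,8,9}:6  {3,4,5,6,7,8,9}:4
  |U|=8: {0,2,4,5,6,7,8,9}:10  {1,3,4,5,6,7,8,9}:5  {2,3,4,5,6,7,8,9}:10
  start at 0(p): 15
  start at 1(s): 20
sum over floor = 35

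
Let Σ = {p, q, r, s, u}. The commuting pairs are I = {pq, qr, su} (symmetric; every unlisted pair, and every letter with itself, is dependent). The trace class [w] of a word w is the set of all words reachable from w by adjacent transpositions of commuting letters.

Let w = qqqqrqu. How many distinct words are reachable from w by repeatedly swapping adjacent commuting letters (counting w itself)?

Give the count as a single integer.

6

drop 0:q onto floor
drop 1:q onto {0:q}
drop 2:q onto {1:q}
drop 3:q onto {2:q}
drop 4:r onto floor
drop 5:q onto {3:q}
drop 6:u onto {4:r, 5:q}
ground layer = {0:q, 4:r}
drop-orders for the pieces not yet dropped (sum over which currently-grounded one goes next):
  1 to go: {6} 1
  2 to go: {4,6} 1  {5,6} 1
  3 to go: {3,5,6} 1  {4,5,6} 2
  4 to go: {2,3,5,6} 1  {3,4,5,6} 3
  5 to go: {1,2,3,5,6} 1  {2,3,4,5,6} 4
  if 0:q drops first: 5 orders
  if 4:r drops first: 1 orders
heap linearizations: 6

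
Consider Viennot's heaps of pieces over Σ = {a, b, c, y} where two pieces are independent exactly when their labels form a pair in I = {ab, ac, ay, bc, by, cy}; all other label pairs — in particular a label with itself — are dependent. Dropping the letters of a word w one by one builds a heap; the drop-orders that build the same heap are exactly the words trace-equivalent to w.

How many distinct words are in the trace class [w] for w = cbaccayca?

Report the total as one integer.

2520

piece 0:c — minimal
piece 1:b — minimal
piece 2:a — minimal
piece 3:c rests on {0:c}
piece 4:c rests on {3:c}
piece 5:a rests on {2:a}
piece 6:y — minimal
piece 7:c rests on {4:c}
piece 8:a rests on {5:a}
minimal pieces: {0:c, 1:b, 2:a, 6:y}
ways to finish when only these pieces remain (= sum over removing one remaining piece with nothing left below it):
  1 left: {1}→1  {6}→1  {7}→1  {8}→1
  2 left: {1,6}→2  {1,7}→2  {1,8}→2  {4,7}→1  {5,8}→1  {6,7}→2  {6,8}→2  {7,8}→2
  3 left: {1,4,7}→3  {1,5,8}→3  {1,6,7}→6  {1,6,8}→6  {1,7,8}→6  {2,5,8}→1  {3,4,7}→1  {4,6,7}→3  {4,7,8}→3  {5,6,8}→3  {5,7,8}→3  {6,7,8}→6
  4 left: {0,3,4,7}→1  {1,2,5,8}→4  {1,3,4,7}→4  {1,4,6,7}→12  {1,4,7,8}→12  {1,5,6,8}→12  {1,5,7,8}→12  {1,6,7,8}→24  {2,5,6,8}→4  {2,5,7,8}→4  {3,4,6,7}→4  {3,4,7,8}→4  {4,5,7,8}→6  {4,6,7,8}→12  {5,6,7,8}→12
  5 left: {0,1,3,4,7}→5  {0,3,4,6,7}→5  {0,3,4,7,8}→5  {1,2,5,6,8}→20  {1,2,5,7,8}→20  {1,3,4,6,7}→20  {1,3,4,7,8}→20  {1,4,5,7,8}→30  {1,4,6,7,8}→60  {1,5,6,7,8}→60  {2,4,5,7,8}→10  {2,5,6,7,8}→20  {3,4,5,7,8}→10  {3,4,6,7,8}→20  {4,5,6,7,8}→30
  6 left: {0,1,3,4,6,7}→30  {0,1,3,4,7,8}→30  {0,3,4,5,7,8}→15  {0,3,4,6,7,8}→30  {1,2,4,5,7,8}→60  {1,2,5,6,7,8}→120  {1,3,4,5,7,8}→60  {1,3,4,6,7,8}→120  {1,4,5,6,7,8}→180  {2,3,4,5,7,8}→20  {2,4,5,6,7,8}→60  {3,4,5,6,7,8}→60
  7 left: {0,1,3,4,5,7,8}→105  {0,1,3,4,6,7,8}→210  {0,2,3,4,5,7,8}→35  {0,3,4,5,6,7,8}→105  {1,2,3,4,5,7,8}→140  {1,2,4,5,6,7,8}→420  {1,3,4,5,6,7,8}→420  {2,3,4,5,6,7,8}→140
  placing 0:c first → 1120 extensions
  placing 1:b first → 280 extensions
  placing 2:a first → 840 extensions
  placing 6:y first → 280 extensions
total linear extensions = 2520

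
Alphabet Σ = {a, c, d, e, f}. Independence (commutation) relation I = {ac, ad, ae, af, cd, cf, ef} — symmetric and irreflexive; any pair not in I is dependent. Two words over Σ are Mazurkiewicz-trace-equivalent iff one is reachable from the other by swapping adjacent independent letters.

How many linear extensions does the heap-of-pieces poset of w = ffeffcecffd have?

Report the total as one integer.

piece 0:f — minimal
piece 1:f rests on {0:f}
piece 2:e — minimal
piece 3:f rests on {1:f}
piece 4:f rests on {3:f}
piece 5:c rests on {2:e}
piece 6:e rests on {5:c}
piece 7:c rests on {6:e}
piece 8:f rests on {4:f}
piece 9:f rests on {8:f}
piece 10:d rests on {6:e, 9:f}
minimal pieces: {0:f, 2:e}
ways to finish when only these pieces remain (= sum over removing one remaining piece with nothing left below it):
  1 left: {7}→1  {10}→1
  2 left: {7,10}→2  {9,10}→1
  3 left: {6,7,10}→2  {7,9,10}→3  {8,9,10}→1
  4 left: {4,8,9,10}→1  {5,6,7,10}→2  {6,7,9,10}→5  {7,8,9,10}→4
  5 left: {2,5,6,7,10}→2  {3,4,8,9,10}→1  {4,7,8,9,10}→5  {5,6,7,9,10}→7  {6,7,8,9,10}→9
  6 left: {1,3,4,8,9,10}→1  {2,5,6,7,9,10}→9  {3,4,7,8,9,10}→6  {4,6,7,8,9,10}→14  {5,6,7,8,9,10}→16
  7 left: {0,1,3,4,8,9,10}→1  {1,3,4,7,8,9,10}→7  {2,5,6,7,8,9,10}→25  {3,4,6,7,8,9,10}→20  {4,5,6,7,8,9,10}→30
  8 left: {0,1,3,4,7,8,9,10}→8  {1,3,4,6,7,8,9,10}→27  {2,4,5,6,7,8,9,10}→55  {3,4,5,6,7,8,9,10}→50
  9 left: {0,1,3,4,6,7,8,9,10}→35  {1,3,4,5,6,7,8,9,10}→77  {2,3,4,5,6,7,8,9,10}→105
  placing 0:f first → 182 extensions
  placing 2:e first → 112 extensions
total linear extensions = 294

294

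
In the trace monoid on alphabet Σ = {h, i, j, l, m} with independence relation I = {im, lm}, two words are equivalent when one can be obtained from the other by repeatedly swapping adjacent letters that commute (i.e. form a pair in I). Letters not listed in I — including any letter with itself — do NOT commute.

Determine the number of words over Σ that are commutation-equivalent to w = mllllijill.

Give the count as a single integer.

6

drop 0:m onto floor
drop 1:l onto floor
drop 2:l onto {1:l}
drop 3:l onto {2:l}
drop 4:l onto {3:l}
drop 5:i onto {4:l}
drop 6:j onto {0:m, 5:i}
drop 7:i onto {6:j}
drop 8:l onto {7:i}
drop 9:l onto {8:l}
ground layer = {0:m, 1:l}
drop-orders for the pieces not yet dropped (sum over which currently-grounded one goes next):
  1 to go: {9} 1
  2 to go: {8,9} 1
  3 to go: {7,8,9} 1
  4 to go: {6,7,8,9} 1
  5 to go: {0,6,7,8,9} 1  {5,6,7,8,9} 1
  6 to go: {0,5,6,7,8,9} 2  {4,5,6,7,8,9} 1
  7 to go: {0,4,5,6,7,8,9} 3  {3,4,5,6,7,8,9} 1
  8 to go: {0,3,4,5,6,7,8,9} 4  {2,3,4,5,6,7,8,9} 1
  if 0:m drops first: 1 orders
  if 1:l drops first: 5 orders
heap linearizations: 6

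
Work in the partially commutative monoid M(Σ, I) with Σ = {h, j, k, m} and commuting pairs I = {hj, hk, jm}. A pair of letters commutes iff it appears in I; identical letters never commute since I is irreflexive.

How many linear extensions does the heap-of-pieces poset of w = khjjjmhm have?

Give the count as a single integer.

55

piece 0:k — minimal
piece 1:h — minimal
piece 2:j rests on {0:k}
piece 3:j rests on {2:j}
piece 4:j rests on {3:j}
piece 5:m rests on {0:k, 1:h}
piece 6:h rests on {5:m}
piece 7:m rests on {6:h}
minimal pieces: {0:k, 1:h}
ways to finish when only these pieces remain (= sum over removing one remaining piece with nothing left below it):
  1 left: {4}→1  {7}→1
  2 left: {3,4}→1  {4,7}→2  {6,7}→1
  3 left: {2,3,4}→1  {3,4,7}→3  {4,6,7}→3  {5,6,7}→1
  4 left: {1,5,6,7}→1  {2,3,4,7}→4  {3,4,6,7}→6  {4,5,6,7}→4
  5 left: {1,4,5,6,7}→5  {2,3,4,6,7}→10  {3,4,5,6,7}→10
  6 left: {1,3,4,5,6,7}→15  {2,3,4,5,6,7}→20
  placing 0:k first → 35 extensions
  placing 1:h first → 20 extensions
total linear extensions = 55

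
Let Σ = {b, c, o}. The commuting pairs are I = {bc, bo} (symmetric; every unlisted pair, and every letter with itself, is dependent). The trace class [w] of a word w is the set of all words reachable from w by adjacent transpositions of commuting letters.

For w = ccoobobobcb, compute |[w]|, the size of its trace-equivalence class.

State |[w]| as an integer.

330

0(c) covers ∅
1(c) covers 0:c
2(o) covers 1:c
3(o) covers 2:o
4(b) covers ∅
5(o) covers 3:o
6(b) covers 4:b
7(o) covers 5:o
8(b) covers 6:b
9(c) covers 7:o
10(b) covers 8:b
floor of heap: 0:c, 4:b
completions by unplaced set U, small U first (add the entries for U minus each lowest piece of U):
  |U|=1: {9}:1  {10}:1
  |U|=2: {7,9}:1  {8,10}:1  {9,10}:2
  |U|=3: {5,7,9}:1  {6,8,10}:1  {7,9,10}:3  {8,9,10}:3
  |U|=4: {3,5,7,9}:1  {4,6,8,10}:1  {5,7,9,10}:4  {6,8,9,10}:4  {7,8,9,10}:6
  |U|=5: {2,3,5,7,9}:1  {3,5,7,9,10}:5  {4,6,8,9,10}:5  {5,7,8,9,10}:10  {6,7,8,9,10}:10
  |U|=6: {1,2,3,5,7,9}:1  {2,3,5,7,9,10}:6  {3,5,7,8,9,10}:15  {4,6,7,8,9,10}:15  {5,6,7,8,9,10}:20
  |U|=7: {0,1,2,3,5,7,9}:1  {1,2,3,5,7,9,10}:7  {2,3,5,7,8,9,10}:21  {3,5,6,7,8,9,10}:35  {4,5,6,7,8,9,10}:35
  |U|=8: {0,1,2,3,5,7,9,10}:8  {1,2,3,5,7,8,9,10}:28  {2,3,5,6,7,8,9,10}:56  {3,4,5,6,7,8,9,10}:70
  |U|=9: {0,1,2,3,5,7,8,9,10}:36  {1,2,3,5,6,7,8,9,10}:84  {2,3,4,5,6,7,8,9,10}:126
  start at 0(c): 210
  start at 4(b): 120
sum over floor = 330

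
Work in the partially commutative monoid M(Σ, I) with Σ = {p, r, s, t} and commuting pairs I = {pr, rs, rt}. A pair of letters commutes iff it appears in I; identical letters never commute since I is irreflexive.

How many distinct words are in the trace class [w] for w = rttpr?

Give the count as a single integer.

10

piece 0:r — minimal
piece 1:t — minimal
piece 2:t rests on {1:t}
piece 3:p rests on {2:t}
piece 4:r rests on {0:r}
minimal pieces: {0:r, 1:t}
ways to finish when only these pieces remain (= sum over removing one remaining piece with nothing left below it):
  1 left: {3}→1  {4}→1
  2 left: {0,4}→1  {2,3}→1  {3,4}→2
  3 left: {0,3,4}→3  {1,2,3}→1  {2,3,4}→3
  placing 0:r first → 4 extensions
  placing 1:t first → 6 extensions
total linear extensions = 10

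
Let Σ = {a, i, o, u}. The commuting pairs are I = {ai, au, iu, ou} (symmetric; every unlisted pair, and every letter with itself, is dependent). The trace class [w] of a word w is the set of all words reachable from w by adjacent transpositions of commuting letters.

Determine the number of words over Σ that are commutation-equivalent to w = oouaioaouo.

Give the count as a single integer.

0(o) covers ∅
1(o) covers 0:o
2(u) covers ∅
3(a) covers 1:o
4(i) covers 1:o
5(o) covers 3:a, 4:i
6(a) covers 5:o
7(o) covers 6:a
8(u) covers 2:u
9(o) covers 7:o
floor of heap: 0:o, 2:u
completions by unplaced set U, small U first (add the entries for U minus each lowest piece of U):
  |U|=1: {8}:1  {9}:1
  |U|=2: {2,8}:1  {7,9}:1  {8,9}:2
  |U|=3: {2,8,9}:3  {6,7,9}:1  {7,8,9}:3
  |U|=4: {2,7,8,9}:6  {5,6,7,9}:1  {6,7,8,9}:4
  |U|=5: {2,6,7,8,9}:10  {3,5,6,7,9}:1  {4,5,6,7,9}:1  {5,6,7,8,9}:5
  |U|=6: {2,5,6,7,8,9}:15  {3,4,5,6,7,9}:2  {3,5,6,7,8,9}:6  {4,5,6,7,8,9}:6
  |U|=7: {1,3,4,5,6,7,9}:2  {2,3,5,6,7,8,9}:21  {2,4,5,6,7,8,9}:21  {3,4,5,6,7,8,9}:14
  |U|=8: {0,1,3,4,5,6,7,9}:2  {1,3,4,5,6,7,8,9}:16  {2,3,4,5,6,7,8,9}:56
  start at 0(o): 72
  start at 2(u): 18
sum over floor = 90

90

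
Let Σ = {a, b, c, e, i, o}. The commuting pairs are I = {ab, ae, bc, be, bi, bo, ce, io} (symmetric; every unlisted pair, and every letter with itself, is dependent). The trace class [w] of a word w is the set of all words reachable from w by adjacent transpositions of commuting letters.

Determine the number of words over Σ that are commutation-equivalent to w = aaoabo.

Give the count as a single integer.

0(a) covers ∅
1(a) covers 0:a
2(o) covers 1:a
3(a) covers 2:o
4(b) covers ∅
5(o) covers 3:a
floor of heap: 0:a, 4:b
completions by unplaced set U, small U first (add the entries for U minus each lowest piece of U):
  |U|=1: {4}:1  {5}:1
  |U|=2: {3,5}:1  {4,5}:2
  |U|=3: {2,3,5}:1  {3,4,5}:3
  |U|=4: {1,2,3,5}:1  {2,3,4,5}:4
  start at 0(a): 5
  start at 4(b): 1
sum over floor = 6

6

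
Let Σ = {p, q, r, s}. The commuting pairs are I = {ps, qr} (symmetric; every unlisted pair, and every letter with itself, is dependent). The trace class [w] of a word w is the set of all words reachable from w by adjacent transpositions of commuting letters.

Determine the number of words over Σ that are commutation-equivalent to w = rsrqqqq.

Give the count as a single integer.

piece 0:r — minimal
piece 1:s rests on {0:r}
piece 2:r rests on {1:s}
piece 3:q rests on {1:s}
piece 4:q rests on {3:q}
piece 5:q rests on {4:q}
piece 6:q rests on {5:q}
minimal pieces: {0:r}
ways to finish when only these pieces remain (= sum over removing one remaining piece with nothing left below it):
  1 left: {2}→1  {6}→1
  2 left: {2,6}→2  {5,6}→1
  3 left: {2,5,6}→3  {4,5,6}→1
  4 left: {2,4,5,6}→4  {3,4,5,6}→1
  5 left: {2,3,4,5,6}→5
  placing 0:r first → 5 extensions

5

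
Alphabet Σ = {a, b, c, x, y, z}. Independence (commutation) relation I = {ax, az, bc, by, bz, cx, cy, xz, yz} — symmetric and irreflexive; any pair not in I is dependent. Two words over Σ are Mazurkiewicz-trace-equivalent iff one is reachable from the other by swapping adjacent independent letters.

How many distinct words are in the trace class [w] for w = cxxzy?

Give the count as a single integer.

10

0(c) covers ∅
1(x) covers ∅
2(x) covers 1:x
3(z) covers 0:c
4(y) covers 2:x
floor of heap: 0:c, 1:x
completions by unplaced set U, small U first (add the entries for U minus each lowest piece of U):
  |U|=1: {3}:1  {4}:1
  |U|=2: {0,3}:1  {2,4}:1  {3,4}:2
  |U|=3: {0,3,4}:3  {1,2,4}:1  {2,3,4}:3
  start at 0(c): 4
  start at 1(x): 6
sum over floor = 10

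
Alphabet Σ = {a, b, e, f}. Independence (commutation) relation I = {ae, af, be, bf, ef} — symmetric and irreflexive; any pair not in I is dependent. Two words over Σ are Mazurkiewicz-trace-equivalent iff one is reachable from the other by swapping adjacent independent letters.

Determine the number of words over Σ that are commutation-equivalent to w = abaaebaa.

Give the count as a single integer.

piece 0:a — minimal
piece 1:b rests on {0:a}
piece 2:a rests on {1:b}
piece 3:a rests on {2:a}
piece 4:e — minimal
piece 5:b rests on {3:a}
piece 6:a rests on {5:b}
piece 7:a rests on {6:a}
minimal pieces: {0:a, 4:e}
ways to finish when only these pieces remain (= sum over removing one remaining piece with nothing left below it):
  1 left: {4}→1  {7}→1
  2 left: {4,7}→2  {6,7}→1
  3 left: {4,6,7}→3  {5,6,7}→1
  4 left: {3,5,6,7}→1  {4,5,6,7}→4
  5 left: {2,3,5,6,7}→1  {3,4,5,6,7}→5
  6 left: {1,2,3,5,6,7}→1  {2,3,4,5,6,7}→6
  placing 0:a first → 7 extensions
  placing 4:e first → 1 extensions
total linear extensions = 8

8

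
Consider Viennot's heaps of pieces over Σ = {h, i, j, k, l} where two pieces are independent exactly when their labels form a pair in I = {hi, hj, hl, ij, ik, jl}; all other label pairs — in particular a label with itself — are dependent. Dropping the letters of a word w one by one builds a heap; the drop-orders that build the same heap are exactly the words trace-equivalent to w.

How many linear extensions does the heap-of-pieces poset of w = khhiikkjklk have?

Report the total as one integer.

drop 0:k onto floor
drop 1:h onto {0:k}
drop 2:h onto {1:h}
drop 3:i onto floor
drop 4:i onto {3:i}
drop 5:k onto {2:h}
drop 6:k onto {5:k}
drop 7:j onto {6:k}
drop 8:k onto {7:j}
drop 9:l onto {4:i, 8:k}
drop 10:k onto {9:l}
ground layer = {0:k, 3:i}
drop-orders for the pieces not yet dropped (sum over which currently-grounded one goes next):
  1 to go: {10} 1
  2 to go: {9,10} 1
  3 to go: {4,9,10} 1  {8,9,10} 1
  4 to go: {3,4,9,10} 1  {4,8,9,10} 2  {7,8,9,10} 1
  5 to go: {3,4,8,9,10} 3  {4,7,8,9,10} 3  {6,7,8,9,10} 1
  6 to go: {3,4,7,8,9,10} 6  {4,6,7,8,9,10} 4  {5,6,7,8,9,10} 1
  7 to go: {2,5,6,7,8,9,10} 1  {3,4,6,7,8,9,10} 10  {4,5,6,7,8,9,10} 5
  8 to go: {1,2,5,6,7,8,9,10} 1  {2,4,5,6,7,8,9,10} 6  {3,4,5,6,7,8,9,10} 15
  9 to go: {0,1,2,5,6,7,8,9,10} 1  {1,2,4,5,6,7,8,9,10} 7  {2,3,4,5,6,7,8,9,10} 21
  if 0:k drops first: 28 orders
  if 3:i drops first: 8 orders
heap linearizations: 36

36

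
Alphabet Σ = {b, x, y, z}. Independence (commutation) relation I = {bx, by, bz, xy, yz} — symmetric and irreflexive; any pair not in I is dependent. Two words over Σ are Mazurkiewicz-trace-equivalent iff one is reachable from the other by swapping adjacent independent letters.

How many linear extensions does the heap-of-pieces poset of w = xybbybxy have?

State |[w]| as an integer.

560

piece 0:x — minimal
piece 1:y — minimal
piece 2:b — minimal
piece 3:b rests on {2:b}
piece 4:y rests on {1:y}
piece 5:b rests on {3:b}
piece 6:x rests on {0:x}
piece 7:y rests on {4:y}
minimal pieces: {0:x, 1:y, 2:b}
ways to finish when only these pieces remain (= sum over removing one remaining piece with nothing left below it):
  1 left: {5}→1  {6}→1  {7}→1
  2 left: {0,6}→1  {3,5}→1  {4,7}→1  {5,6}→2  {5,7}→2  {6,7}→2
  3 left: {0,5,6}→3  {0,6,7}→3  {1,4,7}→1  {2,3,5}→1  {3,5,6}→3  {3,5,7}→3  {4,5,7}→3  {4,6,7}→3  {5,6,7}→6
  4 left: {0,3,5,6}→6  {0,4,6,7}→6  {0,5,6,7}→12  {1,4,5,7}→4  {1,4,6,7}→4  {2,3,5,6}→4  {2,3,5,7}→4  {3,4,5,7}→6  {3,5,6,7}→12  {4,5,6,7}→12
  5 left: {0,1,4,6,7}→10  {0,2,3,5,6}→10  {0,3,5,6,7}→30  {0,4,5,6,7}→30  {1,3,4,5,7}→10  {1,4,5,6,7}→20  {2,3,4,5,7}→10  {2,3,5,6,7}→20  {3,4,5,6,7}→30
  6 left: {0,1,4,5,6,7}→60  {0,2,3,5,6,7}→60  {0,3,4,5,6,7}→90  {1,2,3,4,5,7}→20  {1,3,4,5,6,7}→60  {2,3,4,5,6,7}→60
  placing 0:x first → 140 extensions
  placing 1:y first → 210 extensions
  placing 2:b first → 210 extensions
total linear extensions = 560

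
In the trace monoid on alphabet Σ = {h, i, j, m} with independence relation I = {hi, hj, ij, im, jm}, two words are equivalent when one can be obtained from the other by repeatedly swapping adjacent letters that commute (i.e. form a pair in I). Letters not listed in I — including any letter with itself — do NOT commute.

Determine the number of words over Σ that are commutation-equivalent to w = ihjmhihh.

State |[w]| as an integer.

168

piece 0:i — minimal
piece 1:h — minimal
piece 2:j — minimal
piece 3:m rests on {1:h}
piece 4:h rests on {3:m}
piece 5:i rests on {0:i}
piece 6:h rests on {4:h}
piece 7:h rests on {6:h}
minimal pieces: {0:i, 1:h, 2:j}
ways to finish when only these pieces remain (= sum over removing one remaining piece with nothing left below it):
  1 left: {2}→1  {5}→1  {7}→1
  2 left: {0,5}→1  {2,5}→2  {2,7}→2  {5,7}→2  {6,7}→1
  3 left: {0,2,5}→3  {0,5,7}→3  {2,5,7}→6  {2,6,7}→3  {4,6,7}→1  {5,6,7}→3
  4 left: {0,2,5,7}→12  {0,5,6,7}→6  {2,4,6,7}→4  {2,5,6,7}→12  {3,4,6,7}→1  {4,5,6,7}→4
  5 left: {0,2,5,6,7}→30  {0,4,5,6,7}→10  {1,3,4,6,7}→1  {2,3,4,6,7}→5  {2,4,5,6,7}→20  {3,4,5,6,7}→5
  6 left: {0,2,4,5,6,7}→60  {0,3,4,5,6,7}→15  {1,2,3,4,6,7}→6  {1,3,4,5,6,7}→6  {2,3,4,5,6,7}→30
  placing 0:i first → 42 extensions
  placing 1:h first → 105 extensions
  placing 2:j first → 21 extensions
total linear extensions = 168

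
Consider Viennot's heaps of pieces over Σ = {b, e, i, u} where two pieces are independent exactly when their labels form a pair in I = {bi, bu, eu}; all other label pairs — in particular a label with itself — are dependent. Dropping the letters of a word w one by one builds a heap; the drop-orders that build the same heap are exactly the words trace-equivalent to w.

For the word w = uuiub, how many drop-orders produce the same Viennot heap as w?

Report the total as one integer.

#0=u has no predecessor
#1=u depends on [0:u]
#2=i depends on [1:u]
#3=u depends on [2:i]
#4=b has no predecessor
sources: [0:u, 4:b]
N(rest) = Σ N(rest − s) over sources s of rest; N(one piece) = 1:
  size 1 → [3]=1  [4]=1
  size 2 → [2,3]=1  [3,4]=2
  size 3 → [1,2,3]=1  [2,3,4]=3
  first=0(u) contributes 4
  first=4(b) contributes 1
|[w]| = 5

5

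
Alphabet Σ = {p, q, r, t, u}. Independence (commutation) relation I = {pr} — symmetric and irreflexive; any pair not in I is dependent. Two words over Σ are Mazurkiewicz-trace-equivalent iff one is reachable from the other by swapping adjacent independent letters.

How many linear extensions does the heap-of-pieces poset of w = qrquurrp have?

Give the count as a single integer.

drop 0:q onto floor
drop 1:r onto {0:q}
drop 2:q onto {1:r}
drop 3:u onto {2:q}
drop 4:u onto {3:u}
drop 5:r onto {4:u}
drop 6:r onto {5:r}
drop 7:p onto {4:u}
ground layer = {0:q}
drop-orders for the pieces not yet dropped (sum over which currently-grounded one goes next):
  1 to go: {6} 1  {7} 1
  2 to go: {5,6} 1  {6,7} 2
  3 to go: {5,6,7} 3
  4 to go: {4,5,6,7} 3
  5 to go: {3,4,5,6,7} 3
  6 to go: {2,3,4,5,6,7} 3
  if 0:q drops first: 3 orders

3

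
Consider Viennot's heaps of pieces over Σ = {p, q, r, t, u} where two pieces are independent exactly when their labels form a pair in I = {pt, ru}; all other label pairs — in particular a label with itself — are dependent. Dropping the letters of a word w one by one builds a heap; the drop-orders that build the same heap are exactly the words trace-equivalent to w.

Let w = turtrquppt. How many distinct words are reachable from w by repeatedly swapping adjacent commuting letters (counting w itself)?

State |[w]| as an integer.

6

piece 0:t — minimal
piece 1:u rests on {0:t}
piece 2:r rests on {0:t}
piece 3:t rests on {1:u, 2:r}
piece 4:r rests on {3:t}
piece 5:q rests on {4:r}
piece 6:u rests on {5:q}
piece 7:p rests on {6:u}
piece 8:p rests on {7:p}
piece 9:t rests on {6:u}
minimal pieces: {0:t}
ways to finish when only these pieces remain (= sum over removing one remaining piece with nothing left below it):
  1 left: {8}→1  {9}→1
  2 left: {7,8}→1  {8,9}→2
  3 left: {7,8,9}→3
  4 left: {6,7,8,9}→3
  5 left: {5,6,7,8,9}→3
  6 left: {4,5,6,7,8,9}→3
  7 left: {3,4,5,6,7,8,9}→3
  8 left: {1,3,4,5,6,7,8,9}→3  {2,3,4,5,6,7,8,9}→3
  placing 0:t first → 6 extensions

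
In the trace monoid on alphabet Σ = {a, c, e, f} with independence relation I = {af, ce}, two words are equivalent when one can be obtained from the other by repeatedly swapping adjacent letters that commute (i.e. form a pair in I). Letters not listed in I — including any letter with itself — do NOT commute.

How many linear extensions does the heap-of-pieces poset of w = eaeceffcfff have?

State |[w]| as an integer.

#0=e has no predecessor
#1=a depends on [0:e]
#2=e depends on [1:a]
#3=c depends on [1:a]
#4=e depends on [2:e]
#5=f depends on [3:c, 4:e]
#6=f depends on [5:f]
#7=c depends on [6:f]
#8=f depends on [7:c]
#9=f depends on [8:f]
#10=f depends on [9:f]
sources: [0:e]
N(rest) = Σ N(rest − s) over sources s of rest; N(one piece) = 1:
  size 1 → [10]=1
  size 2 → [9,10]=1
  size 3 → [8,9,10]=1
  size 4 → [7,8,9,10]=1
  size 5 → [6,7,8,9,10]=1
  size 6 → [5,6,7,8,9,10]=1
  size 7 → [3,5,6,7,8,9,10]=1  [4,5,6,7,8,9,10]=1
  size 8 → [2,4,5,6,7,8,9,10]=1  [3,4,5,6,7,8,9,10]=2
  size 9 → [2,3,4,5,6,7,8,9,10]=3
  first=0(e) contributes 3

3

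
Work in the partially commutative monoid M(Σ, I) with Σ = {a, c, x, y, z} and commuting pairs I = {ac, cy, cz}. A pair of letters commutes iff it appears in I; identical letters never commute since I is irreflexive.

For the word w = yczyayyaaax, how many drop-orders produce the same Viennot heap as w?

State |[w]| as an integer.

10

0(y) covers ∅
1(c) covers ∅
2(z) covers 0:y
3(y) covers 2:z
4(a) covers 3:y
5(y) covers 4:a
6(y) covers 5:y
7(a) covers 6:y
8(a) covers 7:a
9(a) covers 8:a
10(x) covers 1:c, 9:a
floor of heap: 0:y, 1:c
completions by unplaced set U, small U first (add the entries for U minus each lowest piece of U):
  |U|=1: {10}:1
  |U|=2: {1,10}:1  {9,10}:1
  |U|=3: {1,9,10}:2  {8,9,10}:1
  |U|=4: {1,8,9,10}:3  {7,8,9,10}:1
  |U|=5: {1,7,8,9,10}:4  {6,7,8,9,10}:1
  |U|=6: {1,6,7,8,9,10}:5  {5,6,7,8,9,10}:1
  |U|=7: {1,5,6,7,8,9,10}:6  {4,5,6,7,8,9,10}:1
  |U|=8: {1,4,5,6,7,8,9,10}:7  {3,4,5,6,7,8,9,10}:1
  |U|=9: {1,3,4,5,6,7,8,9,10}:8  {2,3,4,5,6,7,8,9,10}:1
  start at 0(y): 9
  start at 1(c): 1
sum over floor = 10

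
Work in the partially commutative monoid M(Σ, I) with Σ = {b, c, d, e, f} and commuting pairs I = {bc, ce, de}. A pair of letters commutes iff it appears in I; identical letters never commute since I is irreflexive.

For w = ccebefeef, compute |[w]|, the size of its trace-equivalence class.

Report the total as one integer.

piece 0:c — minimal
piece 1:c rests on {0:c}
piece 2:e — minimal
piece 3:b rests on {2:e}
piece 4:e rests on {3:b}
piece 5:f rests on {1:c, 4:e}
piece 6:e rests on {5:f}
piece 7:e rests on {6:e}
piece 8:f rests on {7:e}
minimal pieces: {0:c, 2:e}
ways to finish when only these pieces remain (= sum over removing one remaining piece with nothing left below it):
  1 left: {8}→1
  2 left: {7,8}→1
  3 left: {6,7,8}→1
  4 left: {5,6,7,8}→1
  5 left: {1,5,6,7,8}→1  {4,5,6,7,8}→1
  6 left: {0,1,5,6,7,8}→1  {1,4,5,6,7,8}→2  {3,4,5,6,7,8}→1
  7 left: {0,1,4,5,6,7,8}→3  {1,3,4,5,6,7,8}→3  {2,3,4,5,6,7,8}→1
  placing 0:c first → 4 extensions
  placing 2:e first → 6 extensions
total linear extensions = 10

10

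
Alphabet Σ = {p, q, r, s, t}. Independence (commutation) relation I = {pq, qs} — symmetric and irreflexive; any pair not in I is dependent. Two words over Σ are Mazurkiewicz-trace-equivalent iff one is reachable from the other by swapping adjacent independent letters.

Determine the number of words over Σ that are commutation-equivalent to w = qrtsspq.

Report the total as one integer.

4

drop 0:q onto floor
drop 1:r onto {0:q}
drop 2:t onto {1:r}
drop 3:s onto {2:t}
drop 4:s onto {3:s}
drop 5:p onto {4:s}
drop 6:q onto {2:t}
ground layer = {0:q}
drop-orders for the pieces not yet dropped (sum over which currently-grounded one goes next):
  1 to go: {5} 1  {6} 1
  2 to go: {4,5} 1  {5,6} 2
  3 to go: {3,4,5} 1  {4,5,6} 3
  4 to go: {3,4,5,6} 4
  5 to go: {2,3,4,5,6} 4
  if 0:q drops first: 4 orders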